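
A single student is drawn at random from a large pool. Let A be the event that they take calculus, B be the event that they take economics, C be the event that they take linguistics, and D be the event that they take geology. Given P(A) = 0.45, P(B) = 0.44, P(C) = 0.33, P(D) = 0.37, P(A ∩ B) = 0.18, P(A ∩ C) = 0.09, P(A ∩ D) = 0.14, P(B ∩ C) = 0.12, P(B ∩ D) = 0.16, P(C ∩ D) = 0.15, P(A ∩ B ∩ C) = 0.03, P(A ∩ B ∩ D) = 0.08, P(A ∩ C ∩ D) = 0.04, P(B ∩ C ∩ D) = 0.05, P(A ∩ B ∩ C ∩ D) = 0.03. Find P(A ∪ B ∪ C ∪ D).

0.92

Inclusion–exclusion gives
P(A ∪ B ∪ C ∪ D) = 0.45 + 0.44 + 0.33 + 0.37 − 0.18 − 0.09 − 0.14 − 0.12 − 0.16 − 0.15 + 0.03 + 0.08 + 0.04 + 0.05 − 0.03 = 0.92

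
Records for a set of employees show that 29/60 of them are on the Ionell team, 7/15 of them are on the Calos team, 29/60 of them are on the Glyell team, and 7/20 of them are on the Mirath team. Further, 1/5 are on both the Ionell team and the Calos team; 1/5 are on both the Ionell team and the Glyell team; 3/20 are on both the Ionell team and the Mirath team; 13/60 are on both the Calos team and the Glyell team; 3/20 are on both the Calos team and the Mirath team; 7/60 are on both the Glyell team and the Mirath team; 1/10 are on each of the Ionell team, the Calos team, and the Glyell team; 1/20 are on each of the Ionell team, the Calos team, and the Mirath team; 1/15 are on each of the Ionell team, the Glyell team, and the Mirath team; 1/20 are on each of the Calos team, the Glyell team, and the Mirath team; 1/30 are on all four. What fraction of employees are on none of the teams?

1/60

P(union) = 29/60 + 7/15 + 29/60 + 7/20 − 1/5 − 1/5 − 3/20 − 13/60 − 3/20 − 7/60 + 1/10 + 1/20 + 1/15 + 1/20 − 1/30 = 59/60
P(none) = 1 − 59/60 = 1/60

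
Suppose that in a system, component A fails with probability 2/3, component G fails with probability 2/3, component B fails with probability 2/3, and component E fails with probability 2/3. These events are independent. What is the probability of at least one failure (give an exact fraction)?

80/81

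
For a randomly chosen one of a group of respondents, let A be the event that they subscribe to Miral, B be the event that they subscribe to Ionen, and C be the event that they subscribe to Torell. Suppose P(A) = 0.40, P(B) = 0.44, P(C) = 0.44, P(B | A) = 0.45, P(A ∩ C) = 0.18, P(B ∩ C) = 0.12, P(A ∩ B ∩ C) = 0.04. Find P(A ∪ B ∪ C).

0.84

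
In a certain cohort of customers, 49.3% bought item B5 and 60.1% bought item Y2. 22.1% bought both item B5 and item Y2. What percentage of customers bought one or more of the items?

P(≥1) = 49.3 + 60.1 − 22.1 = 87.3%

87.3%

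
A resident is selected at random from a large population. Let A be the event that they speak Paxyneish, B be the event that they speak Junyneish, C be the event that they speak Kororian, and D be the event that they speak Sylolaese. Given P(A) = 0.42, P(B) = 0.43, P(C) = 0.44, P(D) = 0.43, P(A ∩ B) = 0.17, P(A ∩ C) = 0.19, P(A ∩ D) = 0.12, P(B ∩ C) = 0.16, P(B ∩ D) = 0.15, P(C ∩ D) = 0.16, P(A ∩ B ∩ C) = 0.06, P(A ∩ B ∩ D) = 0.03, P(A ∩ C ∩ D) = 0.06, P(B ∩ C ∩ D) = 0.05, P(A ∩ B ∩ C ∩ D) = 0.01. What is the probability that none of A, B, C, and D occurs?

By inclusion–exclusion:
P(A ∪ B ∪ C ∪ D) = 0.42 + 0.43 + 0.44 + 0.43 − 0.17 − 0.19 − 0.12 − 0.16 − 0.15 − 0.16 + 0.06 + 0.03 + 0.06 + 0.05 − 0.01 = 0.96
P(none) = 1 − 0.96 = 0.04

0.04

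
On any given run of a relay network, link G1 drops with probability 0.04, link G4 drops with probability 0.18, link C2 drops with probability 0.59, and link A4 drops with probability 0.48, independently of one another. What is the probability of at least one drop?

0.83216896

P(none) = (1 − 0.04) × (1 − 0.18) × (1 − 0.59) × (1 − 0.48) = 0.96 × 0.82 × 0.41 × 0.52 = 0.16783104
P(at least one) = 1 − 0.16783104 = 0.83216896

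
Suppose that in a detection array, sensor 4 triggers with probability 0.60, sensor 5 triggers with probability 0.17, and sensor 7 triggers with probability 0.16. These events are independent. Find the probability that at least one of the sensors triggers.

0.72112

P(none) = (1 − 0.60) × (1 − 0.17) × (1 − 0.16) = 0.40 × 0.83 × 0.84 = 0.27888
P(at least one) = 1 − 0.27888 = 0.72112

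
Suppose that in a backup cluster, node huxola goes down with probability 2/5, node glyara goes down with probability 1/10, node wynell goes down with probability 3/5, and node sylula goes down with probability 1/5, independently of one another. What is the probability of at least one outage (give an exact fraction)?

517/625

P(none) = (1 − 2/5) × (1 − 1/10) × (1 − 3/5) × (1 − 1/5) = 3/5 × 9/10 × 2/5 × 4/5 = 108/625
P(at least one) = 1 − 108/625 = 517/625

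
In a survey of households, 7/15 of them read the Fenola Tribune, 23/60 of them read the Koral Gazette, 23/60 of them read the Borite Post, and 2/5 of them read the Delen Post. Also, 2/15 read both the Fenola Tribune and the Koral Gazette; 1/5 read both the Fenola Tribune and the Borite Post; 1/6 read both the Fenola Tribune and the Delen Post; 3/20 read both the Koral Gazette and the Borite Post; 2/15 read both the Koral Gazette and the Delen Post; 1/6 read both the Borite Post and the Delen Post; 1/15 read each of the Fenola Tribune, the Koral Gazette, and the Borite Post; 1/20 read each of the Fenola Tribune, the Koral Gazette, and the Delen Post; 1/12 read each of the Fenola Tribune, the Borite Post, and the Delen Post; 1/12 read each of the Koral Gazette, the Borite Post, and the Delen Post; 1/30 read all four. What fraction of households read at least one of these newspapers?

14/15

P(at least one) = 7/15 + 23/60 + 23/60 + 2/5 − 2/15 − 1/5 − 1/6 − 3/20 − 2/15 − 1/6 + 1/15 + 1/20 + 1/12 + 1/12 − 1/30 = 14/15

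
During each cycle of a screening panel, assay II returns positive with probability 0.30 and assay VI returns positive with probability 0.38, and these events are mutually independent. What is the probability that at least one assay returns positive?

0.566

P(none) = (1 − 0.30) × (1 − 0.38) = 0.70 × 0.62 = 0.434
P(at least one) = 1 − 0.434 = 0.566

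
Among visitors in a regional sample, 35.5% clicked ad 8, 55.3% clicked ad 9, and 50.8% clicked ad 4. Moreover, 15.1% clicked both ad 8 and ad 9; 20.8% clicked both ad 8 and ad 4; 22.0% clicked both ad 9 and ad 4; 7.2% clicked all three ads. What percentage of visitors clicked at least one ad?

90.9%

By inclusion-exclusion,
P(at least one) = 35.5 + 55.3 + 50.8 − 15.1 − 20.8 − 22.0 + 7.2 = 90.9%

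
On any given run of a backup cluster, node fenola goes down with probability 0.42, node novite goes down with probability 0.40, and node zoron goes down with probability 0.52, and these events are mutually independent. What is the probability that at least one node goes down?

P(none) = (1 − 0.42) × (1 − 0.40) × (1 − 0.52) = 0.58 × 0.60 × 0.48 = 0.16704
P(at least one) = 1 − 0.16704 = 0.83296

0.83296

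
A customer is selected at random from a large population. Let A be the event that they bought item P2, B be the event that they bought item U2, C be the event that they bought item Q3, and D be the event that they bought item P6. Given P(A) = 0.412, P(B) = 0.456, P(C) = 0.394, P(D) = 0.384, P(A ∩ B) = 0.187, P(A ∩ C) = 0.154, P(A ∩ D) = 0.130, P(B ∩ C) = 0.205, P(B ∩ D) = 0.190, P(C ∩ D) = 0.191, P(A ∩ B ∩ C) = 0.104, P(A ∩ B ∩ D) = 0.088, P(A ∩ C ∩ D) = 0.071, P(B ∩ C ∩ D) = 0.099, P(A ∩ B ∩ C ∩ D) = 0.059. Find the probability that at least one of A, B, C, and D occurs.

Using inclusion–exclusion:
P(A ∪ B ∪ C ∪ D) = 0.412 + 0.456 + 0.394 + 0.384 − 0.187 − 0.154 − 0.130 − 0.205 − 0.190 − 0.191 + 0.104 + 0.088 + 0.071 + 0.099 − 0.059 = 0.892

0.892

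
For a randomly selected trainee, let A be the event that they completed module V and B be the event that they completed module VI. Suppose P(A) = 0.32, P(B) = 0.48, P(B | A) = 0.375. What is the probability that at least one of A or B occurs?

0.68

P(A ∩ B) = P(A)·P(B|A) = 0.32 × 0.375 = 0.12
P(A ∪ B) = 0.32 + 0.48 − 0.12 = 0.68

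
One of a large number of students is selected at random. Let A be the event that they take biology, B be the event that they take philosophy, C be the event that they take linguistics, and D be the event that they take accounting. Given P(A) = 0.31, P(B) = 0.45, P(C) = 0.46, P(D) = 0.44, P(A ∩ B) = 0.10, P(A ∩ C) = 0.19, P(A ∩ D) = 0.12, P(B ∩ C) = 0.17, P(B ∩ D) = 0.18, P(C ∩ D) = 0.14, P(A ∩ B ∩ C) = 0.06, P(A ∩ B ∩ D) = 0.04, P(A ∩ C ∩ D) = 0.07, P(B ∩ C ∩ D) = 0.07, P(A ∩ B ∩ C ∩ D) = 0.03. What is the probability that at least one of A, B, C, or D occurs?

By inclusion-exclusion,
P(A ∪ B ∪ C ∪ D) = 0.31 + 0.45 + 0.46 + 0.44 − 0.10 − 0.19 − 0.12 − 0.17 − 0.18 − 0.14 + 0.06 + 0.04 + 0.07 + 0.07 − 0.03 = 0.97

0.97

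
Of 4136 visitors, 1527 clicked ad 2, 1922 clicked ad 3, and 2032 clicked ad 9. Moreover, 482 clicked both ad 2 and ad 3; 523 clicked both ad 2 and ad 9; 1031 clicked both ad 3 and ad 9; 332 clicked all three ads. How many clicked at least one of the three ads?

Apply inclusion-exclusion:
N(≥1) = 1527 + 1922 + 2032 − 482 − 523 − 1031 + 332 = 3777

3777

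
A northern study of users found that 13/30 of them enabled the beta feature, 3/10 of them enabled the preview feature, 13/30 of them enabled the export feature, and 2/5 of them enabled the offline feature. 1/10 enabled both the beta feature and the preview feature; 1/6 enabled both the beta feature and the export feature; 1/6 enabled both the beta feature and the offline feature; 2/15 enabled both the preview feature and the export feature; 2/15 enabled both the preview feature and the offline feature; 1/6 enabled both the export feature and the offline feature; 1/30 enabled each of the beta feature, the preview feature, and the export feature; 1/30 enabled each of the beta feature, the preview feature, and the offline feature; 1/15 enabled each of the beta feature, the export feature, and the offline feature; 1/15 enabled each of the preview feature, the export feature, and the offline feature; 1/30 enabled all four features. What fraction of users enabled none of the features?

By inclusion–exclusion:
P(at least one) = 13/30 + 3/10 + 13/30 + 2/5 − 1/10 − 1/6 − 1/6 − 2/15 − 2/15 − 1/6 + 1/30 + 1/30 + 1/15 + 1/15 − 1/30 = 13/15
P(none) = 1 − 13/15 = 2/15

2/15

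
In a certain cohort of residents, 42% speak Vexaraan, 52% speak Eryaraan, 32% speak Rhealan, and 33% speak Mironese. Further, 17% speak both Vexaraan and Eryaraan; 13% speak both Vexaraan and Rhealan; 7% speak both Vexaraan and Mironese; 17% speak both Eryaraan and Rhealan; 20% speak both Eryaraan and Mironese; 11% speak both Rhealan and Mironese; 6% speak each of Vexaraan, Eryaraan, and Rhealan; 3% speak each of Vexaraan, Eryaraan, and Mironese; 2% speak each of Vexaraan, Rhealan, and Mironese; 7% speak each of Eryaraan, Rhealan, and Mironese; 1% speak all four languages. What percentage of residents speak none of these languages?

Apply inclusion-exclusion:
P(≥1) = 42 + 52 + 32 + 33 − 17 − 13 − 7 − 17 − 20 − 11 + 6 + 3 + 2 + 7 − 1 = 91%
P(none) = 100% − 91% = 9%

9%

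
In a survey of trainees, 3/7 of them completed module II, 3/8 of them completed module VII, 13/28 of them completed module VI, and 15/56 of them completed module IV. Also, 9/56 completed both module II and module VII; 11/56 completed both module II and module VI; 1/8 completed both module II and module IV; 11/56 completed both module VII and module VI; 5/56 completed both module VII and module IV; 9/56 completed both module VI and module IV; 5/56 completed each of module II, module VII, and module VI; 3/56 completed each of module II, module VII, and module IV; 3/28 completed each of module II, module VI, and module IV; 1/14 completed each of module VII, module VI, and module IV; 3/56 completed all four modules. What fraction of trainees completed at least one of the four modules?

7/8

P(≥1) = 3/7 + 3/8 + 13/28 + 15/56 − 9/56 − 11/56 − 1/8 − 11/56 − 5/56 − 9/56 + 5/56 + 3/56 + 3/28 + 1/14 − 3/56 = 7/8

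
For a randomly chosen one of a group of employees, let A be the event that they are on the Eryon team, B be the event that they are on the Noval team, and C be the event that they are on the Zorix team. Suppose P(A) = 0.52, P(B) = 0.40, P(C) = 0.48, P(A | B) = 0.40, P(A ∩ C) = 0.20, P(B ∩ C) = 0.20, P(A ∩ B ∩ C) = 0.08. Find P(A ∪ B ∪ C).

0.92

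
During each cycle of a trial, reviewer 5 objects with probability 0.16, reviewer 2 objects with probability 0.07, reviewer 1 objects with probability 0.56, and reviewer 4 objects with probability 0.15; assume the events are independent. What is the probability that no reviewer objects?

0.2921688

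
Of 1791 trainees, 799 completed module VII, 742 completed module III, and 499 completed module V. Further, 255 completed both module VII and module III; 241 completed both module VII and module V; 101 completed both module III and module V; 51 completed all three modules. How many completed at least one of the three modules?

|union| = 799 + 742 + 499 − 255 − 241 − 101 + 51 = 1494

1494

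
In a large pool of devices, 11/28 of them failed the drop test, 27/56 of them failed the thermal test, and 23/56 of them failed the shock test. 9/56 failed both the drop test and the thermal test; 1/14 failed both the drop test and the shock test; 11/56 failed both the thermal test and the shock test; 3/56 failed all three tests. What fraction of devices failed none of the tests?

5/56

P(at least one) = 11/28 + 27/56 + 23/56 − 9/56 − 1/14 − 11/56 + 3/56 = 51/56
P(none) = 1 − 51/56 = 5/56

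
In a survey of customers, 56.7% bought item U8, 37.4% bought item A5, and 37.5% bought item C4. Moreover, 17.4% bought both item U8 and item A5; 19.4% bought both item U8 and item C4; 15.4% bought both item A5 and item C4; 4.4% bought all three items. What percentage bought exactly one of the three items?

40.4%

P(exactly one) = 56.7 + 37.4 + 37.5 − 2·17.4 − 2·19.4 − 2·15.4 + 3·4.4 = 40.4%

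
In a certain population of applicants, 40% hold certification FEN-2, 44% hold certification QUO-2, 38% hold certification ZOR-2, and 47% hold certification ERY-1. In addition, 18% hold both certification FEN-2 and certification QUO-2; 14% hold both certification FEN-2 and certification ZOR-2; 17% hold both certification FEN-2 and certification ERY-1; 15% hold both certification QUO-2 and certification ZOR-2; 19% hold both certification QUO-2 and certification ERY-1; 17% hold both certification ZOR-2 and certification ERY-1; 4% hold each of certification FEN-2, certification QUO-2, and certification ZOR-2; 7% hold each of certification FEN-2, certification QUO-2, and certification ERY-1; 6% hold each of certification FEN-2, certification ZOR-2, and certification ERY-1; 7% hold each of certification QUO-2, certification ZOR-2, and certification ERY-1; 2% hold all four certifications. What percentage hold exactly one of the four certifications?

By inclusion–exclusion (exactly-one form):
P(exactly one) = 40 + 44 + 38 + 47 − 2·18 − 2·14 − 2·17 − 2·15 − 2·19 − 2·17 + 3·4 + 3·7 + 3·6 + 3·7 − 4·2 = 33%

33%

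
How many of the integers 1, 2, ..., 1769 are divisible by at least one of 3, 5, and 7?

959

By inclusion–exclusion:
589 + 353 + 252 − 117 − 84 − 50 + 16 = 959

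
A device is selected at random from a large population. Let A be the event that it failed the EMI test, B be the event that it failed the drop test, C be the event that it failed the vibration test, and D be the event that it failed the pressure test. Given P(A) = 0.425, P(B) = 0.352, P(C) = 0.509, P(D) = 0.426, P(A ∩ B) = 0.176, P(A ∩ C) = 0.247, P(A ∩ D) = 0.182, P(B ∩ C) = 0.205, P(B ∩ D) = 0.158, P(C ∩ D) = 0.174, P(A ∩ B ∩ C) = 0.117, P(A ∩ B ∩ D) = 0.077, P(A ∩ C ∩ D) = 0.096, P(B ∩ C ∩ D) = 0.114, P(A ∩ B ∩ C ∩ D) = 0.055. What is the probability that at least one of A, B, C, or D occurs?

Inclusion–exclusion gives
P(A ∪ B ∪ C ∪ D) = 0.425 + 0.352 + 0.509 + 0.426 − 0.176 − 0.247 − 0.182 − 0.205 − 0.158 − 0.174 + 0.117 + 0.077 + 0.096 + 0.114 − 0.055 = 0.919

0.919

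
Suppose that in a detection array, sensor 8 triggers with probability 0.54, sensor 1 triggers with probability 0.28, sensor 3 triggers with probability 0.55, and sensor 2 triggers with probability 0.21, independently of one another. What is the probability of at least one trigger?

P(none) = (1 − 0.54) × (1 − 0.28) × (1 − 0.55) × (1 − 0.21) = 0.46 × 0.72 × 0.45 × 0.79 = 0.1177416
P(at least one) = 1 − 0.1177416 = 0.8822584

0.8822584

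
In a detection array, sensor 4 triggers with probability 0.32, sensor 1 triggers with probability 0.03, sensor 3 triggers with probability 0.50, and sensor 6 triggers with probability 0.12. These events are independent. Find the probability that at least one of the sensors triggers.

P(none) = (1 − 0.32) × (1 − 0.03) × (1 − 0.50) × (1 − 0.12) = 0.68 × 0.97 × 0.50 × 0.88 = 0.290224
P(at least one) = 1 − 0.290224 = 0.709776

0.709776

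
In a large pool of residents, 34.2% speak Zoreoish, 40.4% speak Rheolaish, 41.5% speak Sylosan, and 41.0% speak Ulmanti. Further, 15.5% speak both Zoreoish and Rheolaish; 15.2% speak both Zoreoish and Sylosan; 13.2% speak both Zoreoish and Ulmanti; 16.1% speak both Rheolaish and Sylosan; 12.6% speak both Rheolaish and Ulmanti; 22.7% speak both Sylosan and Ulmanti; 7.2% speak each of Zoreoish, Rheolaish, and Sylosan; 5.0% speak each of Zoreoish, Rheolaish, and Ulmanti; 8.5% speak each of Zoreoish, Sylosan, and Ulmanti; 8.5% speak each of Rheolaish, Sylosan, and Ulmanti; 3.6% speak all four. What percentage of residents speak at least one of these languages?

87.4%

Apply inclusion-exclusion:
P(at least one) = 34.2 + 40.4 + 41.5 + 41.0 − 15.5 − 15.2 − 13.2 − 16.1 − 12.6 − 22.7 + 7.2 + 5.0 + 8.5 + 8.5 − 3.6 = 87.4%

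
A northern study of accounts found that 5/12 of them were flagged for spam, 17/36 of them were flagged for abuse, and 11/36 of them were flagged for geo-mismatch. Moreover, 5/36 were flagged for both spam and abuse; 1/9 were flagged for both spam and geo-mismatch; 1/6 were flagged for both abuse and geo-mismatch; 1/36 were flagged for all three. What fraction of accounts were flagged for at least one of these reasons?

29/36

Inclusion–exclusion gives
P(at least one) = 5/12 + 17/36 + 11/36 − 5/36 − 1/9 − 1/6 + 1/36 = 29/36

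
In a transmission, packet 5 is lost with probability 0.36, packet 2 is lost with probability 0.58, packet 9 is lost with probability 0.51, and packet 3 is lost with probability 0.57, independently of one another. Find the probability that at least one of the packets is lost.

Since the events are independent, P(none) is the product of the individual non-occurrence probabilities.
P(none) = (1 − 0.36) × (1 − 0.58) × (1 − 0.51) × (1 − 0.57) = 0.64 × 0.42 × 0.49 × 0.43 = 0.05663616
P(at least one) = 1 − 0.05663616 = 0.94336384

0.94336384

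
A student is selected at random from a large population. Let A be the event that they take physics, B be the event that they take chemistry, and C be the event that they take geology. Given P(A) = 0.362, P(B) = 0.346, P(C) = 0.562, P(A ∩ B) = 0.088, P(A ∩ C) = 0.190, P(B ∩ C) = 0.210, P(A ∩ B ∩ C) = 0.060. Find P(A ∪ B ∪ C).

0.842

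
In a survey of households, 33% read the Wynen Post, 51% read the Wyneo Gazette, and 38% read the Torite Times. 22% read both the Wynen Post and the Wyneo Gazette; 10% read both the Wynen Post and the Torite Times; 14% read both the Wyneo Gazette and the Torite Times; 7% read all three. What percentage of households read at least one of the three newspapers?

83%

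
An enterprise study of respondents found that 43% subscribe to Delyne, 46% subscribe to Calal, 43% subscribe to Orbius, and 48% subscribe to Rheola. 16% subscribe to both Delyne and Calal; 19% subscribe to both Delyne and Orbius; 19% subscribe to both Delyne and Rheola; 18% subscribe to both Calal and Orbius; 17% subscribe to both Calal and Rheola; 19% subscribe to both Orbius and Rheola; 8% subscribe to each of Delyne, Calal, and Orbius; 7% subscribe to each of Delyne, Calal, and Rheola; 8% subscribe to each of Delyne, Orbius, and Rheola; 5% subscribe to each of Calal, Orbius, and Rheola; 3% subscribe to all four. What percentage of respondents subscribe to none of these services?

3%

P(at least one) = 43 + 46 + 43 + 48 − 16 − 19 − 19 − 18 − 17 − 19 + 8 + 7 + 8 + 5 − 3 = 97%
P(none) = 100% − 97% = 3%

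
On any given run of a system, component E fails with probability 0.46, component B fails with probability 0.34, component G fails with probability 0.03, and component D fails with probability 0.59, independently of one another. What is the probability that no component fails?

Independence gives P(none) = ∏(1 − pᵢ).
P(none) = (1 − 0.46) × (1 − 0.34) × (1 − 0.03) × (1 − 0.59) = 0.54 × 0.66 × 0.97 × 0.41 = 0.14174028

0.14174028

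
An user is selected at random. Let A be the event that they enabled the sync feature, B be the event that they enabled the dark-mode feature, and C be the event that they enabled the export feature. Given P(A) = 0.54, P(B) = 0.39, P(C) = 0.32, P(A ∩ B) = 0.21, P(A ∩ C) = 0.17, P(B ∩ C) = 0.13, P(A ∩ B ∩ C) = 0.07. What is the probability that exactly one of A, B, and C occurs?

P(exactly one) = 0.54 + 0.39 + 0.32 − 2·0.21 − 2·0.17 − 2·0.13 + 3·0.07 = 0.44

0.44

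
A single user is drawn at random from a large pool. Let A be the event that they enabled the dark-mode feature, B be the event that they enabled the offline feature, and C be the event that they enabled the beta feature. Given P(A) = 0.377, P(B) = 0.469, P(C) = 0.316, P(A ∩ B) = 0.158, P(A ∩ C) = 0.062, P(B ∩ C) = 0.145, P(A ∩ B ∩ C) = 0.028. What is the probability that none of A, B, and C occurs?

0.175

Apply inclusion-exclusion:
P(A ∪ B ∪ C) = 0.377 + 0.469 + 0.316 − 0.158 − 0.062 − 0.145 + 0.028 = 0.825
P(none) = 1 − 0.825 = 0.175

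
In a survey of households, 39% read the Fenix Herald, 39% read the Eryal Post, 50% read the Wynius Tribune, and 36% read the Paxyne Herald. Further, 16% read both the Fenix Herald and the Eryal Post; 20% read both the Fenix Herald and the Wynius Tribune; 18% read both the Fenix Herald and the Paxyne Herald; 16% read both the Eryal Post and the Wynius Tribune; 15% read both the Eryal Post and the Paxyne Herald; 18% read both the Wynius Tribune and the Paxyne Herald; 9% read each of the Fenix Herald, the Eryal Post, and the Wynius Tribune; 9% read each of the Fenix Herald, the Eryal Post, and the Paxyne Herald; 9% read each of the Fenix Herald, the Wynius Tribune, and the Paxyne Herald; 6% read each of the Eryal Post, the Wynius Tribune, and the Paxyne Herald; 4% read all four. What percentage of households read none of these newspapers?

10%

Apply inclusion-exclusion:
P(union) = 39 + 39 + 50 + 36 − 16 − 20 − 18 − 16 − 15 − 18 + 9 + 9 + 9 + 6 − 4 = 90%
P(none) = 100% − 90% = 10%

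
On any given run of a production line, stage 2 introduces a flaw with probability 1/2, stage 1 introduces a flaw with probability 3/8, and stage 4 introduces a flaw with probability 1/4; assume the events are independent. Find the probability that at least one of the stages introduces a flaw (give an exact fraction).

P(none) = (1 − 1/2) × (1 − 3/8) × (1 − 1/4) = 1/2 × 5/8 × 3/4 = 15/64
P(at least one) = 1 − 15/64 = 49/64

49/64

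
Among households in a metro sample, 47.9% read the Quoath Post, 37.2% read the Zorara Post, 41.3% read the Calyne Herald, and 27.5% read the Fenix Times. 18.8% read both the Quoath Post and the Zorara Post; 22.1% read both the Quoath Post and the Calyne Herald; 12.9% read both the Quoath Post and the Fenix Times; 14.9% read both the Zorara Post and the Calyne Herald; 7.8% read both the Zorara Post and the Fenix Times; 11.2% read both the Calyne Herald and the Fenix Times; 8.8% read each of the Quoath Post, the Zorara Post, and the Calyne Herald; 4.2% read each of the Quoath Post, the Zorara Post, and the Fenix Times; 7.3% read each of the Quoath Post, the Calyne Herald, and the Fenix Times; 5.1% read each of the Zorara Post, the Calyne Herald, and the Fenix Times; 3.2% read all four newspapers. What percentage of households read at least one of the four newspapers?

P(at least one) = 47.9 + 37.2 + 41.3 + 27.5 − 18.8 − 22.1 − 12.9 − 14.9 − 7.8 − 11.2 + 8.8 + 4.2 + 7.3 + 5.1 − 3.2 = 88.4%

88.4%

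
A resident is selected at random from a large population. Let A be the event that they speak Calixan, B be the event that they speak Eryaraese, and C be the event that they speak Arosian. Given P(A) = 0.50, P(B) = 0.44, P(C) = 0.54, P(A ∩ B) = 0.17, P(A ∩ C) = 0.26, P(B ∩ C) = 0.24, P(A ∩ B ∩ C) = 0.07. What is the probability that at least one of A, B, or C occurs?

0.88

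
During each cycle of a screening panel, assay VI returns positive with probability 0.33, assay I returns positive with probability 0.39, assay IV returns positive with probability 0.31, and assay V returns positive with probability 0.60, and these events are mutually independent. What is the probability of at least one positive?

P(none) = (1 − 0.33) × (1 − 0.39) × (1 − 0.31) × (1 − 0.60) = 0.67 × 0.61 × 0.69 × 0.40 = 0.1128012
P(at least one) = 1 − 0.1128012 = 0.8871988

0.8871988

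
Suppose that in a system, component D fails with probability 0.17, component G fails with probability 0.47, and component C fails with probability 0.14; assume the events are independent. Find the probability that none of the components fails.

P(none) = (1 − 0.17) × (1 − 0.47) × (1 − 0.14) = 0.83 × 0.53 × 0.86 = 0.378314

0.378314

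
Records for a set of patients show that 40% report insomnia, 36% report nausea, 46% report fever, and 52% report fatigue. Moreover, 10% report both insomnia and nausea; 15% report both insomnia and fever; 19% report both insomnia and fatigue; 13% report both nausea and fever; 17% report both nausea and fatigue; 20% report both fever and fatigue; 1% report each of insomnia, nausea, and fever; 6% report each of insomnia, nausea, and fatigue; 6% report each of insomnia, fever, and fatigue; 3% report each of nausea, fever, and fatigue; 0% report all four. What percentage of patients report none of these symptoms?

4%

P(≥1) = 40 + 36 + 46 + 52 − 10 − 15 − 19 − 13 − 17 − 20 + 1 + 6 + 6 + 3 − 0 = 96%
P(none) = 100% − 96% = 4%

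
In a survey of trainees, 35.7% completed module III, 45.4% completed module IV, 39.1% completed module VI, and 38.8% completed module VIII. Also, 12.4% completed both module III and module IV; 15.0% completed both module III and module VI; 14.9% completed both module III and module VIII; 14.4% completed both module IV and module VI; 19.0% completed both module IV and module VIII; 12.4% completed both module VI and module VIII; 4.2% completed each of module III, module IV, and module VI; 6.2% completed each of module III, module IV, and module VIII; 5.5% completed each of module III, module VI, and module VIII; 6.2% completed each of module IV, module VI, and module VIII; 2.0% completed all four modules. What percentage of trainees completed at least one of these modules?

91.0%

By inclusion-exclusion,
P(union) = 35.7 + 45.4 + 39.1 + 38.8 − 12.4 − 15.0 − 14.9 − 14.4 − 19.0 − 12.4 + 4.2 + 6.2 + 5.5 + 6.2 − 2.0 = 91.0%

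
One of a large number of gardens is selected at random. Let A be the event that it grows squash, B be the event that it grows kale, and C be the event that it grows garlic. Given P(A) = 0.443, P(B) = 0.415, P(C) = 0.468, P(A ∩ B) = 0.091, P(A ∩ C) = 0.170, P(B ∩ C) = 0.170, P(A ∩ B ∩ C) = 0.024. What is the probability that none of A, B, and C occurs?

0.081

P(A ∪ B ∪ C) = 0.443 + 0.415 + 0.468 − 0.091 − 0.170 − 0.170 + 0.024 = 0.919
P(none) = 1 − 0.919 = 0.081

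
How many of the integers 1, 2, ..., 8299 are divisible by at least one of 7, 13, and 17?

2119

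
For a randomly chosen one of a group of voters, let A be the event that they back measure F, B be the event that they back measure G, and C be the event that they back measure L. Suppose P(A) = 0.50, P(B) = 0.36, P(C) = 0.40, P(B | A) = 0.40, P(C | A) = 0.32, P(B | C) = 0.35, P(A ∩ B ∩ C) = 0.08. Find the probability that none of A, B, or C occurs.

0.16

P(A ∩ B) = P(A)·P(B|A) = 0.50 × 0.40 = 0.20
P(A ∩ C) = P(A)·P(C|A) = 0.50 × 0.32 = 0.16
P(B ∩ C) = P(C)·P(B|C) = 0.40 × 0.35 = 0.14
P(A ∪ B ∪ C) = 0.50 + 0.36 + 0.40 − 0.20 − 0.16 − 0.14 + 0.08 = 0.84
P(none) = 1 − 0.84 = 0.16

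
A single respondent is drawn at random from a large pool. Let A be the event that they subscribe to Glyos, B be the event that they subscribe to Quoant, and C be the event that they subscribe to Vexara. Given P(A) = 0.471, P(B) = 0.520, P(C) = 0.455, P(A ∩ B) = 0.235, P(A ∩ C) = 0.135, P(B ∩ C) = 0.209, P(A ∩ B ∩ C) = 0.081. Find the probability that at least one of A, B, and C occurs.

0.948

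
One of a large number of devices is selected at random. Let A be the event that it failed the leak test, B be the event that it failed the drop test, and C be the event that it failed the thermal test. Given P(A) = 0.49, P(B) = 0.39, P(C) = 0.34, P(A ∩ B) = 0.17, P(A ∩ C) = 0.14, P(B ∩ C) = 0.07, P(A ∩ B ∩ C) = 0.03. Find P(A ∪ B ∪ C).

By inclusion–exclusion:
P(A ∪ B ∪ C) = 0.49 + 0.39 + 0.34 − 0.17 − 0.14 − 0.07 + 0.03 = 0.87

0.87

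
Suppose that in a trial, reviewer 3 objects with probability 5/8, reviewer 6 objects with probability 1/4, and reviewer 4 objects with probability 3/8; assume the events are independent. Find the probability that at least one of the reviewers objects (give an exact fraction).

Independence gives P(none) = ∏(1 − pᵢ).
P(none) = (1 − 5/8) × (1 − 1/4) × (1 − 3/8) = 3/8 × 3/4 × 5/8 = 45/256
P(at least one) = 1 − 45/256 = 211/256

211/256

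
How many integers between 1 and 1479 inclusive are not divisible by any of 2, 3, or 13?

739 + 493 + 113 − 246 − 56 − 37 + 18 = 1024
1479 − 1024 = 455

455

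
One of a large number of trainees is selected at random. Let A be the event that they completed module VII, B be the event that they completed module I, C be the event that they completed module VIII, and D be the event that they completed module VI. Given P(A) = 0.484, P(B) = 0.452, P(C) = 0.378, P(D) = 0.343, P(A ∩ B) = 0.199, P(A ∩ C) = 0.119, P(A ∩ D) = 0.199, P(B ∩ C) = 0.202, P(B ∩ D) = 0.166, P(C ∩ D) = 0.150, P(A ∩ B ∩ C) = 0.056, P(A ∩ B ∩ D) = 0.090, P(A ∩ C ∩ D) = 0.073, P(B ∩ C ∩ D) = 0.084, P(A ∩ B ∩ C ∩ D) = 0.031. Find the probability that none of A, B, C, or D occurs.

P(A ∪ B ∪ C ∪ D) = 0.484 + 0.452 + 0.378 + 0.343 − 0.199 − 0.119 − 0.199 − 0.202 − 0.166 − 0.150 + 0.056 + 0.090 + 0.073 + 0.084 − 0.031 = 0.894
P(none) = 1 − 0.894 = 0.106

0.106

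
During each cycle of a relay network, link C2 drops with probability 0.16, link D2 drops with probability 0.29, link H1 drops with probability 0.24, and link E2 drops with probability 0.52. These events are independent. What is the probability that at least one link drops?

Independence gives P(none) = ∏(1 − pᵢ).
P(none) = (1 − 0.16) × (1 − 0.29) × (1 − 0.24) × (1 − 0.52) = 0.84 × 0.71 × 0.76 × 0.48 = 0.21756672
P(at least one) = 1 − 0.21756672 = 0.78243328

0.78243328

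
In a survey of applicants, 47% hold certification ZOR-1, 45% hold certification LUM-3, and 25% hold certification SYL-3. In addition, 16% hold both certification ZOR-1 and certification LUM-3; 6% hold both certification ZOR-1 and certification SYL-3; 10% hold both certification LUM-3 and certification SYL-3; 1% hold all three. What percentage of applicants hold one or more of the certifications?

P(at least one) = 47 + 45 + 25 − 16 − 6 − 10 + 1 = 86%

86%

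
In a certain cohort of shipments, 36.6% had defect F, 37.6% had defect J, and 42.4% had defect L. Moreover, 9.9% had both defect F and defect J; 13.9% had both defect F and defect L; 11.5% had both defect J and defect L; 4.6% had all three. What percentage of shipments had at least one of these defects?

By inclusion–exclusion:
P(≥1) = 36.6 + 37.6 + 42.4 − 9.9 − 13.9 − 11.5 + 4.6 = 85.9%

85.9%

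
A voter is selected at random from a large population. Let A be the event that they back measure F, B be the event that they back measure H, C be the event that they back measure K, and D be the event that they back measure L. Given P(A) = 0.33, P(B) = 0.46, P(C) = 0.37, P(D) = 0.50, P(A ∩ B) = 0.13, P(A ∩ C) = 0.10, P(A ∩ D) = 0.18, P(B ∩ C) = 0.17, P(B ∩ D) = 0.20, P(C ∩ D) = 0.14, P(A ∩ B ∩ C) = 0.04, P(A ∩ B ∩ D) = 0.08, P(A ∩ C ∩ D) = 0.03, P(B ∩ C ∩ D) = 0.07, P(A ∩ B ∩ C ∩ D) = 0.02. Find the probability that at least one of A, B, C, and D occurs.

0.94

By inclusion–exclusion:
P(A ∪ B ∪ C ∪ D) = 0.33 + 0.46 + 0.37 + 0.50 − 0.13 − 0.10 − 0.18 − 0.17 − 0.20 − 0.14 + 0.04 + 0.08 + 0.03 + 0.07 − 0.02 = 0.94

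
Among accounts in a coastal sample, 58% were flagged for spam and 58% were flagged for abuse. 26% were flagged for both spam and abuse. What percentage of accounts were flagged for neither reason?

10%

Using inclusion–exclusion:
P(at least one) = 58 + 58 − 26 = 90%
P(none) = 100% − 90% = 10%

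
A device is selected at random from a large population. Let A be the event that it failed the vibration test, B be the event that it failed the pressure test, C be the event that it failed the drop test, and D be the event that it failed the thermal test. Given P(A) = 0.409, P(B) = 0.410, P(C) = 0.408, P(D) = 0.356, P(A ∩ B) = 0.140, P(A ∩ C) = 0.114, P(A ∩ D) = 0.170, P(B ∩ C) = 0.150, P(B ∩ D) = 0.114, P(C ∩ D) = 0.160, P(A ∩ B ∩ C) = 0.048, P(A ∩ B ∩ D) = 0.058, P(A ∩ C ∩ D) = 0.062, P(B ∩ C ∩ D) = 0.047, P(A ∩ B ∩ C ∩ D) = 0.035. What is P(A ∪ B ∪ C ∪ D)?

0.915

Inclusion–exclusion gives
P(A ∪ B ∪ C ∪ D) = 0.409 + 0.410 + 0.408 + 0.356 − 0.140 − 0.114 − 0.170 − 0.150 − 0.114 − 0.160 + 0.048 + 0.058 + 0.062 + 0.047 − 0.035 = 0.915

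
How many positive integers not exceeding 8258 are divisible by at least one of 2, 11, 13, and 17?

By inclusion-exclusion,
4129 + 750 + 635 + 485 − 375 − 317 − 242 − 57 − 44 − 37 + 28 + 22 + 18 + 3 − 1 = 4997

4997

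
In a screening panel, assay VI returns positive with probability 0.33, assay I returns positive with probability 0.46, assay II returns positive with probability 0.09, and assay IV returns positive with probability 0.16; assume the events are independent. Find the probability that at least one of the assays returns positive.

Independence gives P(none) = ∏(1 − pᵢ).
P(none) = (1 − 0.33) × (1 − 0.46) × (1 − 0.09) × (1 − 0.16) = 0.67 × 0.54 × 0.91 × 0.84 = 0.27655992
P(at least one) = 1 − 0.27655992 = 0.72344008

0.72344008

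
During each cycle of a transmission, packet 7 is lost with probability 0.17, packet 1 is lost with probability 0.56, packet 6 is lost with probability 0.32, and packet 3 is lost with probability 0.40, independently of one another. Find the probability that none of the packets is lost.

P(none) = (1 − 0.17) × (1 − 0.56) × (1 − 0.32) × (1 − 0.40) = 0.83 × 0.44 × 0.68 × 0.60 = 0.1490016

0.1490016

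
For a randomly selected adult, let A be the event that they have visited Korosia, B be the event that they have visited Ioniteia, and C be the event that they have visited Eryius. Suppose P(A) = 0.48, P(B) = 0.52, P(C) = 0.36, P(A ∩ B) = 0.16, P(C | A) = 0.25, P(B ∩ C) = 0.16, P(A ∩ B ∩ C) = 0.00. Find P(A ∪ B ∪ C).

0.92

P(A ∩ C) = P(A)·P(C|A) = 0.48 × 0.25 = 0.12
By inclusion-exclusion,
P(A ∪ B ∪ C) = 0.48 + 0.52 + 0.36 − 0.16 − 0.12 − 0.16 + 0.00 = 0.92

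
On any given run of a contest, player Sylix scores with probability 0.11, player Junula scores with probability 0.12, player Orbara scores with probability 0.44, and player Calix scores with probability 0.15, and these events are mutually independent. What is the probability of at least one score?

0.6271968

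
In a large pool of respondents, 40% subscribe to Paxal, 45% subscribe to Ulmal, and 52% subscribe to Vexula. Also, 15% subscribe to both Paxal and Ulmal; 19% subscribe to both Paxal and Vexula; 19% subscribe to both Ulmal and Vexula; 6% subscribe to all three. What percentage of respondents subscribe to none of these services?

By inclusion–exclusion:
P(≥1) = 40 + 45 + 52 − 15 − 19 − 19 + 6 = 90%
P(none) = 100% − 90% = 10%

10%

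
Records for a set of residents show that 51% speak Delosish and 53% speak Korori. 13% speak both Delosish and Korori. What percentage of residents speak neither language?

9%

By inclusion-exclusion,
P(≥1) = 51 + 53 − 13 = 91%
P(none) = 100% − 91% = 9%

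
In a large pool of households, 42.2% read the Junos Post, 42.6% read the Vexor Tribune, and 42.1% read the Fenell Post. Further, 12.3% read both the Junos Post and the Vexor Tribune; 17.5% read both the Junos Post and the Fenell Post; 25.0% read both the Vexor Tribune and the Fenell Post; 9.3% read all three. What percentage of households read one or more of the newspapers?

81.4%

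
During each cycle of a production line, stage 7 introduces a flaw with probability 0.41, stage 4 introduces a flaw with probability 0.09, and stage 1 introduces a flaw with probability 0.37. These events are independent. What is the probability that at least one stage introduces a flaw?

P(none) = (1 − 0.41) × (1 − 0.09) × (1 − 0.37) = 0.59 × 0.91 × 0.63 = 0.338247
P(at least one) = 1 − 0.338247 = 0.661753

0.661753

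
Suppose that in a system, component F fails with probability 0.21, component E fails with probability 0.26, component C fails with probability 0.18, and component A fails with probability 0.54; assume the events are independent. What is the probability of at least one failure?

P(none) = (1 − 0.21) × (1 − 0.26) × (1 − 0.18) × (1 − 0.54) = 0.79 × 0.74 × 0.82 × 0.46 = 0.22051112
P(at least one) = 1 − 0.22051112 = 0.77948888

0.77948888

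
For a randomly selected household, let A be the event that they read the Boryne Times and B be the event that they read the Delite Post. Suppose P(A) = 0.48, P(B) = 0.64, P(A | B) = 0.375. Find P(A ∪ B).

0.88

P(A ∩ B) = P(B)·P(A|B) = 0.64 × 0.375 = 0.24
P(A ∪ B) = 0.48 + 0.64 − 0.24 = 0.88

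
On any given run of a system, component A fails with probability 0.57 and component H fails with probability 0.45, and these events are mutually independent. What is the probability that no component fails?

0.2365

P(none) = (1 − 0.57) × (1 − 0.45) = 0.43 × 0.55 = 0.2365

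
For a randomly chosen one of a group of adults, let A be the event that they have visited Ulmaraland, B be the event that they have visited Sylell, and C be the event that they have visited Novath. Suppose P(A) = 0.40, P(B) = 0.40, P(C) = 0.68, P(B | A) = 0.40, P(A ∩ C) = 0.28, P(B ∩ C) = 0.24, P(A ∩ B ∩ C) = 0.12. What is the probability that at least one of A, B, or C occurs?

0.92

P(A ∩ B) = P(A)·P(B|A) = 0.40 × 0.40 = 0.16
By inclusion-exclusion,
P(A ∪ B ∪ C) = 0.40 + 0.40 + 0.68 − 0.16 − 0.28 − 0.24 + 0.12 = 0.92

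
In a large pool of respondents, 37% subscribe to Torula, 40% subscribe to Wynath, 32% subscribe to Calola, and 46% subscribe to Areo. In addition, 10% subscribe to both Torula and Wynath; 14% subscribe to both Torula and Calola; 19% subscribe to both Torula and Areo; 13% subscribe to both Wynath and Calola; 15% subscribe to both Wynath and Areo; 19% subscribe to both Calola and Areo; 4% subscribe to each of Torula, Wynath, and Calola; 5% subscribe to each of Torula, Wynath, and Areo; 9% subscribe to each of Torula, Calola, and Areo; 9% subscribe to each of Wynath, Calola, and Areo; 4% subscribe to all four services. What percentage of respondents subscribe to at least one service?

Inclusion–exclusion gives
P(union) = 37 + 40 + 32 + 46 − 10 − 14 − 19 − 13 − 15 − 19 + 4 + 5 + 9 + 9 − 4 = 88%

88%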